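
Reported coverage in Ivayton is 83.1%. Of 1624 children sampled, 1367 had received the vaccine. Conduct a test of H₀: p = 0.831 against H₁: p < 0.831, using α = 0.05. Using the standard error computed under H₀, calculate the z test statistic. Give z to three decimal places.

z = 1.156

p̂ = 1367/1624 ≈ 0.84175.
SE = √(p₀(1−p₀)/n) = √(0.14044/1624) = 0.00930.
z = (0.84175 − 0.831)/0.00930 = 0.01075/0.00930 = 1.156.
p-value = P(Z < 1.156) ≈ 0.8761; since p > α = 0.05, fail to reject H₀.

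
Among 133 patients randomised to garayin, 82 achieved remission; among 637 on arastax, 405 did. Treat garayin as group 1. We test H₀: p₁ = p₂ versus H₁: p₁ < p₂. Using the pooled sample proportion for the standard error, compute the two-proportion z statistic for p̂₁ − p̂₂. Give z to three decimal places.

z = -0.419

p̂₁ = 82/133 = 0.61654, p̂₂ = 405/637 = 0.63579.
Pooled p̂ = (82+405)/(133+637) = 487/770 = 0.63247.
SE = √(p̂(1−p̂)(1/n₁+1/n₂)) = √(0.63247·0.36753·0.00908866) = √(0.00211268) = 0.04596.
z = (0.61654 − 0.63579)/0.04596 = -0.01925/0.04596 = -0.419.
p-value = P(Z < -0.419) ≈ 0.3377.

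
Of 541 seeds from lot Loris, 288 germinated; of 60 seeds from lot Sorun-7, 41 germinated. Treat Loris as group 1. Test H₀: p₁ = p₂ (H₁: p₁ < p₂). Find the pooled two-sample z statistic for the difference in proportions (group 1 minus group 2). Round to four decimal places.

z = -2.2293

p̂₁ = 288/541 = 0.532348, p̂₂ = 41/60 = 0.683333.
Pooled p̂ = (288+41)/(541+60) = 329/601 = 0.547421.
SE = √(0.247751 × 0.0185151) = 0.067728.
z = (0.532348 − 0.683333)/0.067728 = -0.150985/0.067728 = -2.2293.
p-value = P(Z < -2.229) ≈ 0.0129.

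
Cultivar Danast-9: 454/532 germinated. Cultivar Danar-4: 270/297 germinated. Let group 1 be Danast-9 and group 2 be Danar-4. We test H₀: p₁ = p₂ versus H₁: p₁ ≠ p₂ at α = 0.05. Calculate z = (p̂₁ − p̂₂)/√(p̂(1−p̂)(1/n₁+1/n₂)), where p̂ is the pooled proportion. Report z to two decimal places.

z = -2.31

p̂₁ = 454/532 = 0.8534, p̂₂ = 270/297 = 0.9091.
Pooled p̂ = (454+270)/(532+297) = 724/829 = 0.8733.
SE = √(p̂(1−p̂)(1/n₁+1/n₂)) = √(0.8733·0.1267·0.0052467) = √(0.00058037) = 0.0241.
z = (0.8534 − 0.9091)/0.0241 = -0.0557/0.0241 = -2.31.
p-value = 2·P(Z > 2.312) ≈ 0.0208; since p < α = 0.05, reject H₀.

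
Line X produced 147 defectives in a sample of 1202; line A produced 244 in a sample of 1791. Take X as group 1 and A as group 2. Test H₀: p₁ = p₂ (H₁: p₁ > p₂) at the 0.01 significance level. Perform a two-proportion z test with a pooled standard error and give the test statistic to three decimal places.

p̂₁ = 147/1202 = 0.12230, p̂₂ = 244/1791 = 0.13624.
Pooled p̂ = (147+244)/(1202+1791) = 391/2993 = 0.13064.
SE = √(0.113572 × 0.00139029) = 0.01257.
z = (0.12230 − 0.13624)/0.01257 = -0.01394/0.01257 = -1.109.
p-value = P(Z > -1.109) ≈ 0.8664; since p > α = 0.01, fail to reject H₀.

z = -1.109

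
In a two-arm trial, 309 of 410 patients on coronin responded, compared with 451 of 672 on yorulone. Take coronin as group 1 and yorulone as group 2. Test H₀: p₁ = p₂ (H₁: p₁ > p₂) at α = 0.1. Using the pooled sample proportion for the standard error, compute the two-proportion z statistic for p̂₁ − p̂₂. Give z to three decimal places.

p̂₁ = 309/410 = 0.753659, p̂₂ = 451/672 = 0.671131.
Pooled p̂ = (309+451)/(410+672) = 760/1082 = 0.702403.
SE = √(0.209033 × 0.00392712) = 0.028651.
z = (0.753659 − 0.671131)/0.028651 = 0.082528/0.028651 = 2.880.
p-value = P(Z > 2.880) ≈ 0.0020, so at α = 0.1 we reject H₀.

z = 2.880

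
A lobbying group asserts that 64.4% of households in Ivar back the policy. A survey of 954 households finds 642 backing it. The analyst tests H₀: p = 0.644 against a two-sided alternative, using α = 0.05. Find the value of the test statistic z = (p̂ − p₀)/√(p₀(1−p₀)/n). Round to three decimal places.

p̂ = 642/954 = 0.67296.
SE = √(p₀(1−p₀)/n) = √(0.22926/954) = 0.01550.
z = (0.67296 − 0.644)/0.01550 = 0.02896/0.01550 = 1.868.
p-value = 2·P(Z > 1.868) ≈ 0.0618; since p > α = 0.05, fail to reject H₀.

z = 1.868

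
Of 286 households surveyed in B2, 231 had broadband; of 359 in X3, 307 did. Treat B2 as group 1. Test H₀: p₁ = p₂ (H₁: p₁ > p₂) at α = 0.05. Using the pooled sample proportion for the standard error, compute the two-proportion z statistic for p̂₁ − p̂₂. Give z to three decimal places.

p̂₁ = 231/286 = 0.80769, p̂₂ = 307/359 = 0.85515.
Pooled p̂ = (231+307)/(286+359) = 538/645 = 0.83411.
SE = √(0.138371 × 0.00628202) = 0.02948.
z = (0.80769 − 0.85515)/0.02948 = -0.04746/0.02948 = -1.610.
p-value = P(Z > -1.610) ≈ 0.9463. With α = 0.05, fail to reject H₀.

z = -1.610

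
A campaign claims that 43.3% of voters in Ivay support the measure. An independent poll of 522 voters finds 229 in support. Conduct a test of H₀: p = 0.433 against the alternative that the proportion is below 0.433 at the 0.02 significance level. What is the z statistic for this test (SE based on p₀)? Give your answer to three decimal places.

z = 0.263

p̂ = 229/522 ≈ 0.43870.
Standard error under H₀: √(0.433×0.567/522) = 0.02169.
z = (0.43870 − 0.433)/0.02169 = 0.00570/0.02169 = 0.263.
p-value = P(Z < 0.263) ≈ 0.6036; since p > α = 0.02, fail to reject H₀.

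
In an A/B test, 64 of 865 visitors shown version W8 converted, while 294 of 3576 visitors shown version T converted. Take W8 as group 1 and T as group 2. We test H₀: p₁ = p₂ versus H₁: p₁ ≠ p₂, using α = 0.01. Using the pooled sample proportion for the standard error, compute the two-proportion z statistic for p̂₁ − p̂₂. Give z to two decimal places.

z = -0.80

p̂₁ = 64/865 ≈ 0.0740, p̂₂ = 294/3576 ≈ 0.0822.
Pooled p̂ = (64+294)/(865+3576) = 358/4441 = 0.0806.
SE = √(0.0741141 × 0.00143571) = 0.0103.
z = (0.0740 − 0.0822)/0.0103 = -0.0082/0.0103 = -0.80.
p-value = 2·P(Z > 0.797) ≈ 0.4252. With α = 0.01, fail to reject H₀.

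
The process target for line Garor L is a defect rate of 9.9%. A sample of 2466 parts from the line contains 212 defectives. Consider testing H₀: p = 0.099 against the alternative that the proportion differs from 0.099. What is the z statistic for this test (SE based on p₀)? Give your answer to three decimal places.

z = -2.167

p̂ = 212/2466 ≈ 0.085969.
SE = √(p₀(1−p₀)/n) = √(0.089199/2466) = 0.006014.
z = (0.085969 − 0.099)/0.006014 = -0.013031/0.006014 = -2.167.
Two-sided p-value ≈ 2·Φ(−2.167) = 0.0303.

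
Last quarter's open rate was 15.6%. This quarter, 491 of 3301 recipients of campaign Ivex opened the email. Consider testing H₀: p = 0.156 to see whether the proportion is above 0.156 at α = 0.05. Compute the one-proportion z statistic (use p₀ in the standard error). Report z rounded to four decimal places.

z = -1.1491

p̂ = 491/3301 ≈ 0.1487428.
Standard error under H₀: √(0.156×0.844/3301) = 0.0063155.
z = (0.1487428 − 0.156)/0.0063155 = -0.0072572/0.0063155 = -1.1491.
p-value = P(Z > -1.149) ≈ 0.8747. With α = 0.05, fail to reject H₀.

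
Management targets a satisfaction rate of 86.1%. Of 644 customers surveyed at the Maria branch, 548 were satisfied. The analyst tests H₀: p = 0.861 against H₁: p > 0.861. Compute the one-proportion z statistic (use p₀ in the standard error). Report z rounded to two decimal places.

p̂ = 548/644 = 0.8509.
Under H₀, SE = √(0.861·0.139/644) = √(0.000185837) = 0.0136.
z = (0.8509 − 0.861)/0.0136 = -0.0101/0.0136 = -0.74.

z = -0.74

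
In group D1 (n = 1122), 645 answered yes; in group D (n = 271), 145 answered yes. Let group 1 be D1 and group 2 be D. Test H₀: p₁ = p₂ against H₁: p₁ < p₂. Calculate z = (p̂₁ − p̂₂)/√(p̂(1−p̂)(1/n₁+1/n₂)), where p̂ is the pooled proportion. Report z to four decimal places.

z = 1.1871

p̂₁ = 645/1122 ≈ 0.574866, p̂₂ = 145/271 ≈ 0.535055.
Pooled p̂ = (645+145)/(1122+271) = 790/1393 = 0.567121.
SE = √(0.245495 × 0.0045813) = 0.033536.
z = (0.574866 − 0.535055)/0.033536 = 0.039811/0.033536 = 1.1871.
p-value = P(Z < 1.187) ≈ 0.8824.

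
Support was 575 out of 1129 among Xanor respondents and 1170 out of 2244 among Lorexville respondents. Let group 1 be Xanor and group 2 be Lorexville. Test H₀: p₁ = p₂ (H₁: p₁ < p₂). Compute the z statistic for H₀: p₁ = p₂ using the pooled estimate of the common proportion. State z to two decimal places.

z = -0.66

p̂₁ = 575/1129 ≈ 0.5093, p̂₂ = 1170/2244 ≈ 0.5214.
Pooled p̂ = (575+1170)/(1129+2244) = 1745/3373 = 0.5173.
SE = √(p̂(1−p̂)(1/n₁+1/n₂)) = √(0.5173·0.4827·0.00133137) = √(0.000332443) = 0.0182.
z = (0.5093 − 0.5214)/0.0182 = -0.0121/0.0182 = -0.66.
p-value = P(Z < -0.663) ≈ 0.2536.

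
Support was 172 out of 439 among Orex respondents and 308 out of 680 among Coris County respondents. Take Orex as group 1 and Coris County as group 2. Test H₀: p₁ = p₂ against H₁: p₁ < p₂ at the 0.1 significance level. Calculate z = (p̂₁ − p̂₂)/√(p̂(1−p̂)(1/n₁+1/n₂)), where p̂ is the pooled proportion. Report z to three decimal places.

z = -2.018

p̂₁ = 172/439 ≈ 0.39180, p̂₂ = 308/680 ≈ 0.45294.
Pooled p̂ = (172+308)/(439+680) = 480/1119 = 0.42895.
SE = √(p̂(1−p̂)(1/n₁+1/n₂)) = √(0.42895·0.57105·0.00374849) = √(0.000918203) = 0.03030.
z = (0.39180 − 0.45294)/0.03030 = -0.06114/0.03030 = -2.018.
p-value = P(Z < -2.018) ≈ 0.0218, so at α = 0.1 we reject H₀.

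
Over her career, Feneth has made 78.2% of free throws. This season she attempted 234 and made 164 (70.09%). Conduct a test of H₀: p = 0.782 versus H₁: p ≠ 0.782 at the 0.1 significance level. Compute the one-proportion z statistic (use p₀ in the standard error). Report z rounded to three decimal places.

z = -3.006

p̂ = 164/234 ≈ 0.700855.
Under H₀, SE = √(0.782·0.218/234) = √(0.00072853) = 0.026991.
z = (0.700855 − 0.782)/0.026991 = -0.081145/0.026991 = -3.006.
p-value = 2·P(Z > 3.006) ≈ 0.0026. With α = 0.1, reject H₀.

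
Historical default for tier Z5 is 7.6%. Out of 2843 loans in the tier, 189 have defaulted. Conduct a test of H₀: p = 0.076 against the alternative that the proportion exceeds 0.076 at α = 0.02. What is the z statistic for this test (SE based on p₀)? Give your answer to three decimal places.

p̂ = 189/2843 ≈ 0.066479.
SE = √(p₀(1−p₀)/n) = √(0.070224/2843) = 0.004970.
z = (0.066479 − 0.076)/0.004970 = -0.009521/0.004970 = -1.916.
p-value = P(Z > -1.916) ≈ 0.9723. With α = 0.02, fail to reject H₀.

z = -1.916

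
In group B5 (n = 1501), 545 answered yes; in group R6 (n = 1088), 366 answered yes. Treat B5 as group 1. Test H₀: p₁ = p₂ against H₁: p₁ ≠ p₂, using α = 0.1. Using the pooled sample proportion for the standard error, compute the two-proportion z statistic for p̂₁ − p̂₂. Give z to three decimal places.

z = 1.404

p̂₁ = 545/1501 = 0.36309, p̂₂ = 366/1088 = 0.33640.
Pooled p̂ = (545+366)/(1501+1088) = 911/2589 = 0.35187.
SE = √(p̂(1−p̂)(1/n₁+1/n₂)) = √(0.35187·0.64813·0.00158534) = √(0.00036155) = 0.01901.
z = (0.36309 − 0.33640)/0.01901 = 0.02669/0.01901 = 1.404.
p-value = 2·P(Z > 1.404) ≈ 0.1604; since p > α = 0.1, fail to reject H₀.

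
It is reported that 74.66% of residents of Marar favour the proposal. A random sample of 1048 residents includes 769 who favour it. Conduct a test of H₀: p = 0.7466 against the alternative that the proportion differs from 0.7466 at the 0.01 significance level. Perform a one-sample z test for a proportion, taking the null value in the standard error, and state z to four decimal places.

z = -0.9543

p̂ = 769/1048 ≈ 0.7337786.
Under H₀, SE = √(0.7466·0.2534/1048) = √(0.000180523) = 0.0134359.
z = (0.7337786 − 0.7466)/0.0134359 = -0.0128214/0.0134359 = -0.9543.
Two-sided p-value ≈ 2·Φ(−0.954) = 0.3400, so at α = 0.01 we fail to reject H₀.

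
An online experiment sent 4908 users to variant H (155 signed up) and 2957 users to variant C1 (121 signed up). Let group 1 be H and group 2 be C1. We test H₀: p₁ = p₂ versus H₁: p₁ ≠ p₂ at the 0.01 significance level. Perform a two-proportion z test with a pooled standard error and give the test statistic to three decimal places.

p̂₁ = 155/4908 ≈ 0.031581, p̂₂ = 121/2957 ≈ 0.040920.
Pooled p̂ = (155+121)/(4908+2957) = 276/7865 = 0.035092.
SE = √(p̂(1−p̂)(1/n₁+1/n₂)) = √(0.035092·0.964908·0.00054193) = √(1.83501e-05) = 0.004284.
z = (0.031581 − 0.040920)/0.004284 = -0.009339/0.004284 = -2.180.
Two-sided p-value ≈ 2·Φ(−2.180) = 0.0293, so at α = 0.01 we fail to reject H₀.

z = -2.180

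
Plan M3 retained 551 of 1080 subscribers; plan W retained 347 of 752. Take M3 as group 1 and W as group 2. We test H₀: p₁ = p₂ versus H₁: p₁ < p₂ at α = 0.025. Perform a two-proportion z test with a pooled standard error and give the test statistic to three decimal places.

p̂₁ = 551/1080 ≈ 0.51019, p̂₂ = 347/752 ≈ 0.46144.
Pooled p̂ = (551+347)/(1080+752) = 898/1832 = 0.49017.
SE = √(0.249903 × 0.00225571) = 0.02374.
z = (0.51019 − 0.46144)/0.02374 = 0.04875/0.02374 = 2.053.
p-value = P(Z < 2.053) ≈ 0.9800, so at α = 0.025 we fail to reject H₀.

z = 2.053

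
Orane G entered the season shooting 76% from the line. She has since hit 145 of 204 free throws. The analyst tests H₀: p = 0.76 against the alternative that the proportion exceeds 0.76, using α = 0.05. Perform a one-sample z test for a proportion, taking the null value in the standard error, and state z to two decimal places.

z = -1.65

p̂ = 145/204 = 0.7108.
Under H₀, SE = √(0.76·0.24/204) = √(0.000894118) = 0.0299.
z = (0.7108 − 0.76)/0.0299 = -0.0492/0.0299 = -1.65.
p-value = P(Z > -1.646) ≈ 0.9501, so at α = 0.05 we fail to reject H₀.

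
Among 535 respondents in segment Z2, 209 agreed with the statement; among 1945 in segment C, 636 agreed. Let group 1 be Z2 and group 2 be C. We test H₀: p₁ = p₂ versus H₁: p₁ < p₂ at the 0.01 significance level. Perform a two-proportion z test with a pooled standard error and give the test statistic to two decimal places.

z = 2.75

p̂₁ = 209/535 = 0.39065, p̂₂ = 636/1945 = 0.32699.
Pooled p̂ = (209+636)/(535+1945) = 845/2480 = 0.34073.
SE = √(p̂(1−p̂)(1/n₁+1/n₂)) = √(0.34073·0.65927·0.0023833) = √(0.000535364) = 0.02314.
z = (0.39065 − 0.32699)/0.02314 = 0.06366/0.02314 = 2.75.
p-value = P(Z < 2.751) ≈ 0.9970. With α = 0.01, fail to reject H₀.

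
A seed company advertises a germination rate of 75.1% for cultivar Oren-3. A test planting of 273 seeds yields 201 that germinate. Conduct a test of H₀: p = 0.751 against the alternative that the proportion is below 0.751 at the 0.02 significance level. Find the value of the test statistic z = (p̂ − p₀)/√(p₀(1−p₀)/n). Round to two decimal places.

p̂ = 201/273 ≈ 0.7363.
Standard error under H₀: √(0.751×0.249/273) = 0.0262.
z = (0.7363 − 0.751)/0.0262 = -0.0147/0.0262 = -0.56.
p-value = P(Z < -0.563) ≈ 0.2867. With α = 0.02, fail to reject H₀.

z = -0.56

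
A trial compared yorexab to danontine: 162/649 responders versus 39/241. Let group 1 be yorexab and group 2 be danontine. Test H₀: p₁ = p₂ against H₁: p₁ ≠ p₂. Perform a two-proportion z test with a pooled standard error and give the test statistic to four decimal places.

p̂₁ = 162/649 = 0.249615, p̂₂ = 39/241 = 0.161826.
Pooled p̂ = (162+39)/(649+241) = 201/890 = 0.225843.
SE = √(p̂(1−p̂)(1/n₁+1/n₂)) = √(0.225843·0.774157·0.00569021) = √(0.000994864) = 0.031541.
z = (0.249615 − 0.161826)/0.031541 = 0.087789/0.031541 = 2.7833.
p-value = 2·P(Z > 2.783) ≈ 0.0054.

z = 2.7833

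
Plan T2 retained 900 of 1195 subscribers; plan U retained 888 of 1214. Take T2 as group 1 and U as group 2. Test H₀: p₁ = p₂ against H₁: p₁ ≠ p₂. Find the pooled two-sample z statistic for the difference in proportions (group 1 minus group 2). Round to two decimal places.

z = 1.22

p̂₁ = 900/1195 = 0.75314, p̂₂ = 888/1214 = 0.73147.
Pooled p̂ = (900+888)/(1195+1214) = 1788/2409 = 0.74222.
SE = √(p̂(1−p̂)(1/n₁+1/n₂)) = √(0.74222·0.25778·0.00166054) = √(0.000317714) = 0.01782.
z = (0.75314 − 0.73147)/0.01782 = 0.02167/0.01782 = 1.22.
p-value = 2·P(Z > 1.216) ≈ 0.2240.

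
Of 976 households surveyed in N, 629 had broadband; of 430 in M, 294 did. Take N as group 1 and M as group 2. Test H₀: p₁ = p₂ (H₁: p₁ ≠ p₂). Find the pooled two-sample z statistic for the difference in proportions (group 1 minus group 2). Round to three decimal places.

z = -1.428

p̂₁ = 629/976 ≈ 0.64447, p̂₂ = 294/430 ≈ 0.68372.
Pooled p̂ = (629+294)/(976+430) = 923/1406 = 0.65647.
SE = √(p̂(1−p̂)(1/n₁+1/n₂)) = √(0.65647·0.34353·0.00335017) = √(0.000755519) = 0.02749.
z = (0.64447 − 0.68372)/0.02749 = -0.03925/0.02749 = -1.428.
p-value = 2·P(Z > 1.428) ≈ 0.1533.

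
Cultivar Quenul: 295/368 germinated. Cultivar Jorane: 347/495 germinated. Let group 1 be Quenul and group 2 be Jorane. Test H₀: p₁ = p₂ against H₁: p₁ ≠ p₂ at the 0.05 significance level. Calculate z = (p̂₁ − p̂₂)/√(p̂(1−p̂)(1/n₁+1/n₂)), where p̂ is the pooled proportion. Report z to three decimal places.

z = 3.349

p̂₁ = 295/368 ≈ 0.801630, p̂₂ = 347/495 ≈ 0.701010.
Pooled p̂ = (295+347)/(368+495) = 642/863 = 0.743917.
SE = √(0.190505 × 0.00473759) = 0.030042.
z = (0.801630 − 0.701010)/0.030042 = 0.100620/0.030042 = 3.349.
Two-sided p-value ≈ 2·Φ(−3.349) = 0.0008, so at α = 0.05 we reject H₀.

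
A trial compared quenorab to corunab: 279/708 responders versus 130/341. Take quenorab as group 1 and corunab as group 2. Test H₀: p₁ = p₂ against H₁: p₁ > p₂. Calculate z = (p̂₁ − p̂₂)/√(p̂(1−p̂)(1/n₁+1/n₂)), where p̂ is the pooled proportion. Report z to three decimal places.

z = 0.399

p̂₁ = 279/708 = 0.39407, p̂₂ = 130/341 = 0.38123.
Pooled p̂ = (279+130)/(708+341) = 409/1049 = 0.38990.
SE = √(0.237877 × 0.00434498) = 0.03215.
z = (0.39407 − 0.38123)/0.03215 = 0.01284/0.03215 = 0.399.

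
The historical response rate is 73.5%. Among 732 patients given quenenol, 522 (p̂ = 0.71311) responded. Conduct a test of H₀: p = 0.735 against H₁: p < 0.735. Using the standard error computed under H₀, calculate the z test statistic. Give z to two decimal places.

p̂ = 522/732 = 0.7131.
SE = √(p₀(1−p₀)/n) = √(0.19478/732) = 0.0163.
z = (0.7131 − 0.735)/0.0163 = -0.0219/0.0163 = -1.34.

z = -1.34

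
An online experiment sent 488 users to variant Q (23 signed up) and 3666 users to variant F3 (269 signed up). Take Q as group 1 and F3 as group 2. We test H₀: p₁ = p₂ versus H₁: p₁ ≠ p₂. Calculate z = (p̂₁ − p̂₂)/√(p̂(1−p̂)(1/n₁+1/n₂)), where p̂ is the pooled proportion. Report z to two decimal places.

p̂₁ = 23/488 = 0.04713, p̂₂ = 269/3666 = 0.07338.
Pooled p̂ = (23+269)/(488+3666) = 292/4154 = 0.07029.
SE = √(0.0653525 × 0.00232196) = 0.01232.
z = (0.04713 − 0.07338)/0.01232 = -0.02625/0.01232 = -2.13.
p-value = 2·P(Z > 2.131) ≈ 0.0331.

z = -2.13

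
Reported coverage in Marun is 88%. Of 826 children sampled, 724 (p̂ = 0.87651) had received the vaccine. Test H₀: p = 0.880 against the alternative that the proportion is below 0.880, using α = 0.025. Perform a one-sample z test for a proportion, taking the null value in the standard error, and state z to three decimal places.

p̂ = 724/826 = 0.876513.
Standard error under H₀: √(0.88×0.12/826) = 0.011307.
z = (0.876513 − 0.88)/0.011307 = -0.003487/0.011307 = -0.308.
p-value = P(Z < -0.308) ≈ 0.3789. With α = 0.025, fail to reject H₀.

z = -0.308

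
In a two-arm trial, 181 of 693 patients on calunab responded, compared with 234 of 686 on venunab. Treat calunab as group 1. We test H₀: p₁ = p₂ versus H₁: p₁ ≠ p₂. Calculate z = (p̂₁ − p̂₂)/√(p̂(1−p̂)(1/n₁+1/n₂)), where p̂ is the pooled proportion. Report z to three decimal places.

p̂₁ = 181/693 = 0.261183, p̂₂ = 234/686 = 0.341108.
Pooled p̂ = (181+234)/(693+686) = 415/1379 = 0.300943.
SE = √(0.210376 × 0.00290073) = 0.024703.
z = (0.261183 − 0.341108)/0.024703 = -0.079925/0.024703 = -3.235.

z = -3.235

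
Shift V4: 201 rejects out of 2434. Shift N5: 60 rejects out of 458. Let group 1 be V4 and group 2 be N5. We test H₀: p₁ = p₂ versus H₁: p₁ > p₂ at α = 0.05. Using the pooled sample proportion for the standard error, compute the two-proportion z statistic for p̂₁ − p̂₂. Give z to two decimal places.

z = -3.32

p̂₁ = 201/2434 ≈ 0.0826, p̂₂ = 60/458 ≈ 0.1310.
Pooled p̂ = (201+60)/(2434+458) = 261/2892 = 0.0902.
SE = √(p̂(1−p̂)(1/n₁+1/n₂)) = √(0.0902·0.9098·0.00259425) = √(0.000212999) = 0.0146.
z = (0.0826 − 0.1310)/0.0146 = -0.0484/0.0146 = -3.32.
p-value = P(Z > -3.318) ≈ 0.9995. With α = 0.05, fail to reject H₀.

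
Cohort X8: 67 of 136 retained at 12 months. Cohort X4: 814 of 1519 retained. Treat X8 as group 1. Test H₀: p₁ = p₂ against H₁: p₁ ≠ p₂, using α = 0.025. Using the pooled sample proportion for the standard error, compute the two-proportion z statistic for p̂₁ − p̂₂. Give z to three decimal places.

p̂₁ = 67/136 = 0.49265, p̂₂ = 814/1519 = 0.53588.
Pooled p̂ = (67+814)/(136+1519) = 881/1655 = 0.53233.
SE = √(0.248955 × 0.00801127) = 0.04466.
z = (0.49265 − 0.53588)/0.04466 = -0.04323/0.04466 = -0.968.
Two-sided p-value ≈ 2·Φ(−0.968) = 0.3330. With α = 0.025, fail to reject H₀.

z = -0.968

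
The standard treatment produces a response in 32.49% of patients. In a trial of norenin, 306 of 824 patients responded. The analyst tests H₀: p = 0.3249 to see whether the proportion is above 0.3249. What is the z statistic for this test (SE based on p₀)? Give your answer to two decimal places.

z = 2.85

p̂ = 306/824 ≈ 0.3714.
SE = √(p₀(1−p₀)/n) = √(0.21934/824) = 0.0163.
z = (0.3714 − 0.3249)/0.0163 = 0.0465/0.0163 = 2.85.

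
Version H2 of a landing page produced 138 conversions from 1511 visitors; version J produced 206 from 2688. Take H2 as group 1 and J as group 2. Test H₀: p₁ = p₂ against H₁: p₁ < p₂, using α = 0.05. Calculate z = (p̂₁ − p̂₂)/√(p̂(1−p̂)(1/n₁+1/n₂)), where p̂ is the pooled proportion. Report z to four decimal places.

z = 1.6663

p̂₁ = 138/1511 ≈ 0.091330, p̂₂ = 206/2688 ≈ 0.076637.
Pooled p̂ = (138+206)/(1511+2688) = 344/4199 = 0.081924.
SE = √(p̂(1−p̂)(1/n₁+1/n₂)) = √(0.081924·0.918076·0.00103384) = √(7.77577e-05) = 0.008818.
z = (0.091330 − 0.076637)/0.008818 = 0.014693/0.008818 = 1.6663.
p-value = P(Z < 1.666) ≈ 0.9522. With α = 0.05, fail to reject H₀.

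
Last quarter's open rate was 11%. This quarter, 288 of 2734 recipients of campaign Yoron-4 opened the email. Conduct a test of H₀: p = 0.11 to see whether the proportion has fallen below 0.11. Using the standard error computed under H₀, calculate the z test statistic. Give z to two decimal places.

p̂ = 288/2734 = 0.1053.
SE = √(p₀(1−p₀)/n) = √(0.0979/2734) = 0.0060.
z = (0.1053 − 0.11)/0.0060 = -0.0047/0.0060 = -0.78.

z = -0.78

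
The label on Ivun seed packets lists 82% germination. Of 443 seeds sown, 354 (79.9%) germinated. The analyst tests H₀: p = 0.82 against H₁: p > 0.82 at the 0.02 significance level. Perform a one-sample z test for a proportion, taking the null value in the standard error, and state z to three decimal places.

p̂ = 354/443 = 0.79910.
Under H₀, SE = √(0.82·0.18/443) = √(0.000333183) = 0.01825.
z = (0.79910 − 0.82)/0.01825 = -0.02090/0.01825 = -1.145.
p-value = P(Z > -1.145) ≈ 0.8739; since p > α = 0.02, fail to reject H₀.

z = -1.145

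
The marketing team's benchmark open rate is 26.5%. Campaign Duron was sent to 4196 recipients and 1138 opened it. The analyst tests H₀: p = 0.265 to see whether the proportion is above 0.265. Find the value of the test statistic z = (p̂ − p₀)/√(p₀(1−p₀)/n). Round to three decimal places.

z = 0.912

p̂ = 1138/4196 ≈ 0.27121.
Standard error under H₀: √(0.265×0.735/4196) = 0.00681.
z = (0.27121 − 0.265)/0.00681 = 0.00621/0.00681 = 0.912.
p-value = P(Z > 0.912) ≈ 0.1810.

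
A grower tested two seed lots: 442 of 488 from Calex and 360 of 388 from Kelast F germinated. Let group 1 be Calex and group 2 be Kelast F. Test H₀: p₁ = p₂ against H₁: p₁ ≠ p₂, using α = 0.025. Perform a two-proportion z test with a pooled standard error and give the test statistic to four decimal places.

p̂₁ = 442/488 = 0.905738, p̂₂ = 360/388 = 0.927835.
Pooled p̂ = (442+360)/(488+388) = 802/876 = 0.915525.
SE = √(0.0773389 × 0.0046265) = 0.018916.
z = (0.905738 − 0.927835)/0.018916 = -0.022097/0.018916 = -1.1682.
p-value = 2·P(Z > 1.168) ≈ 0.2427; since p > α = 0.025, fail to reject H₀.

z = -1.1682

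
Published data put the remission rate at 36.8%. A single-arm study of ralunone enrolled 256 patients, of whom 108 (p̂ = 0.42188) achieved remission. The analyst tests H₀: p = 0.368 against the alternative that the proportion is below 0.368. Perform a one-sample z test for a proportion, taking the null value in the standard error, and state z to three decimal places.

z = 1.787

p̂ = 108/256 = 0.421875.
SE = √(p₀(1−p₀)/n) = √(0.23258/256) = 0.030141.
z = (0.421875 − 0.368)/0.030141 = 0.053875/0.030141 = 1.787.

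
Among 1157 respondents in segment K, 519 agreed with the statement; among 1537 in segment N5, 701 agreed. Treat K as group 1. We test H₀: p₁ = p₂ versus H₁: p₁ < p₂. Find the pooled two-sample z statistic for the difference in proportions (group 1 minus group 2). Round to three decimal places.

p̂₁ = 519/1157 = 0.44857, p̂₂ = 701/1537 = 0.45608.
Pooled p̂ = (519+701)/(1157+1537) = 1220/2694 = 0.45286.
SE = √(p̂(1−p̂)(1/n₁+1/n₂)) = √(0.45286·0.54714·0.00151492) = √(0.000375364) = 0.01937.
z = (0.44857 − 0.45608)/0.01937 = -0.00751/0.01937 = -0.388.
p-value = P(Z < -0.388) ≈ 0.3492.

z = -0.388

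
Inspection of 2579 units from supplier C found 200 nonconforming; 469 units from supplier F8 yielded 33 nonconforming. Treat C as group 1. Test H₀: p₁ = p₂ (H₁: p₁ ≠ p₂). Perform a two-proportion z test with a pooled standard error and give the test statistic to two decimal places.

p̂₁ = 200/2579 ≈ 0.07755, p̂₂ = 33/469 ≈ 0.07036.
Pooled p̂ = (200+33)/(2579+469) = 233/3048 = 0.07644.
SE = √(p̂(1−p̂)(1/n₁+1/n₂)) = √(0.07644·0.92356·0.00251994) = √(0.000177908) = 0.01334.
z = (0.07755 − 0.07036)/0.01334 = 0.00719/0.01334 = 0.54.
Two-sided p-value ≈ 2·Φ(−0.539) = 0.5900.

z = 0.54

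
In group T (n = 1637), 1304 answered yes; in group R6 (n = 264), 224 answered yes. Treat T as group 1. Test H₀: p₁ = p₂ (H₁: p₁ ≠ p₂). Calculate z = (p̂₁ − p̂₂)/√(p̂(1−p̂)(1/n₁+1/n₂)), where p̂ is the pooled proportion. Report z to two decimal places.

z = -1.97

p̂₁ = 1304/1637 = 0.7966, p̂₂ = 224/264 = 0.8485.
Pooled p̂ = (1304+224)/(1637+264) = 1528/1901 = 0.8038.
SE = √(p̂(1−p̂)(1/n₁+1/n₂)) = √(0.8038·0.1962·0.00439875) = √(0.000693741) = 0.0263.
z = (0.7966 − 0.8485)/0.0263 = -0.0519/0.0263 = -1.97.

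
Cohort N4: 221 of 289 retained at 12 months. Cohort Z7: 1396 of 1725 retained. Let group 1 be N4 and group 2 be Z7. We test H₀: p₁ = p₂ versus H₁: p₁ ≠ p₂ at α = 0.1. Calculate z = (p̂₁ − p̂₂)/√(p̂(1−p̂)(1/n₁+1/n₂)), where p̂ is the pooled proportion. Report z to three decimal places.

z = -1.763

p̂₁ = 221/289 ≈ 0.764706, p̂₂ = 1396/1725 ≈ 0.809275.
Pooled p̂ = (221+1396)/(289+1725) = 1617/2014 = 0.802880.
SE = √(0.158264 × 0.00403992) = 0.025286.
z = (0.764706 − 0.809275)/0.025286 = -0.044569/0.025286 = -1.763.
Two-sided p-value ≈ 2·Φ(−1.763) = 0.0780, so at α = 0.1 we reject H₀.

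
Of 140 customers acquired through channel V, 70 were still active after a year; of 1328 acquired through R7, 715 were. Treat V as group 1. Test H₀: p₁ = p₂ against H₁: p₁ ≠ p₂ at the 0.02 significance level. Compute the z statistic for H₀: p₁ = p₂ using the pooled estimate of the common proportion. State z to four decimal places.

p̂₁ = 70/140 ≈ 0.500000, p̂₂ = 715/1328 ≈ 0.538404.
Pooled p̂ = (70+715)/(140+1328) = 785/1468 = 0.534741.
SE = √(0.248793 × 0.00789587) = 0.044322.
z = (0.500000 − 0.538404)/0.044322 = -0.038404/0.044322 = -0.8665.
p-value = 2·P(Z > 0.866) ≈ 0.3862. With α = 0.02, fail to reject H₀.

z = -0.8665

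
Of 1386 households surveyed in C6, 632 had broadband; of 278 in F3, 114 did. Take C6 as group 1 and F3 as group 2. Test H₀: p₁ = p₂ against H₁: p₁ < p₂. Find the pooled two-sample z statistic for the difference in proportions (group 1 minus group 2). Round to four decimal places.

p̂₁ = 632/1386 ≈ 0.455988, p̂₂ = 114/278 ≈ 0.410072.
Pooled p̂ = (632+114)/(1386+278) = 746/1664 = 0.448317.
SE = √(0.247329 × 0.00431862) = 0.032682.
z = (0.455988 − 0.410072)/0.032682 = 0.045916/0.032682 = 1.4049.

z = 1.4049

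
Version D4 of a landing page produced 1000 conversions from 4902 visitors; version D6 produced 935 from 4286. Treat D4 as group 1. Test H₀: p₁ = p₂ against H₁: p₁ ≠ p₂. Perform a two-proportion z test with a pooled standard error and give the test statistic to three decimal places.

z = -1.660

p̂₁ = 1000/4902 ≈ 0.203998, p̂₂ = 935/4286 ≈ 0.218152.
Pooled p̂ = (1000+935)/(4902+4286) = 1935/9188 = 0.210601.
SE = √(0.166248 × 0.000437316) = 0.008527.
z = (0.203998 − 0.218152)/0.008527 = -0.014154/0.008527 = -1.660.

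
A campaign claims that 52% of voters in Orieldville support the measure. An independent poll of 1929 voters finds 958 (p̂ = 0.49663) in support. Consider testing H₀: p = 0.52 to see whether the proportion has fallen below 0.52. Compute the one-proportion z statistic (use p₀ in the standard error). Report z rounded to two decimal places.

z = -2.05

p̂ = 958/1929 ≈ 0.4966.
SE = √(p₀(1−p₀)/n) = √(0.2496/1929) = 0.0114.
z = (0.4966 − 0.52)/0.0114 = -0.0234/0.0114 = -2.05.
p-value = P(Z < -2.054) ≈ 0.0200.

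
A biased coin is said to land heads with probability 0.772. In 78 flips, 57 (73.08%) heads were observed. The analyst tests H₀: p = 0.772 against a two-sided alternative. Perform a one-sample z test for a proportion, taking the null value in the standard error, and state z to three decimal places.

p̂ = 57/78 = 0.73077.
Under H₀, SE = √(0.772·0.228/78) = √(0.00225662) = 0.04750.
z = (0.73077 − 0.772)/0.04750 = -0.04123/0.04750 = -0.868.
p-value = 2·P(Z > 0.868) ≈ 0.3854.

z = -0.868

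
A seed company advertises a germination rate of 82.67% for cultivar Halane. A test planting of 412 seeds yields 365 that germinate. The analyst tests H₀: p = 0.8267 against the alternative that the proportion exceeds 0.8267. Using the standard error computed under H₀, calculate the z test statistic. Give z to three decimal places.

p̂ = 365/412 = 0.885922.
Under H₀, SE = √(0.8267·0.1733/412) = √(0.000347736) = 0.018648.
z = (0.885922 − 0.8267)/0.018648 = 0.059222/0.018648 = 3.176.
p-value = P(Z > 3.176) ≈ 0.0007.

z = 3.176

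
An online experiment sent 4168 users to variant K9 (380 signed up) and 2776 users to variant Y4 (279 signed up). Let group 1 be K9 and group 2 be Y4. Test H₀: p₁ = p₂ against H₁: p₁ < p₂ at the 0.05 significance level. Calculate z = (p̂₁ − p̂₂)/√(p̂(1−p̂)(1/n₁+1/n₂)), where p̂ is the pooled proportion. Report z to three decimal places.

p̂₁ = 380/4168 ≈ 0.091171, p̂₂ = 279/2776 ≈ 0.100504.
Pooled p̂ = (380+279)/(4168+2776) = 659/6944 = 0.094902.
SE = √(p̂(1−p̂)(1/n₁+1/n₂)) = √(0.094902·0.905098·0.000600154) = √(5.15506e-05) = 0.007180.
z = (0.091171 − 0.100504)/0.007180 = -0.009333/0.007180 = -1.300.
p-value = P(Z < -1.300) ≈ 0.0968. With α = 0.05, fail to reject H₀.

z = -1.300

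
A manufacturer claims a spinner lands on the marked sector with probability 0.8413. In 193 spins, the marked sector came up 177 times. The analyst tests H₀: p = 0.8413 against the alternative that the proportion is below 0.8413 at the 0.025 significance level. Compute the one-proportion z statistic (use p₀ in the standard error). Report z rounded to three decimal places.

z = 2.882

p̂ = 177/193 = 0.91710.
Under H₀, SE = √(0.8413·0.1587/193) = √(0.000691784) = 0.02630.
z = (0.91710 − 0.8413)/0.02630 = 0.07580/0.02630 = 2.882.
p-value = P(Z < 2.882) ≈ 0.9980, so at α = 0.025 we fail to reject H₀.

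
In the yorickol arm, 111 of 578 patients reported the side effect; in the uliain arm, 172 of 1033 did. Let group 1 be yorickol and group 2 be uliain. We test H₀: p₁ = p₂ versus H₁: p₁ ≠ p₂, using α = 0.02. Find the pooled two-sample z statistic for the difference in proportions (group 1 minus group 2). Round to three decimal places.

z = 1.292

p̂₁ = 111/578 ≈ 0.192042, p̂₂ = 172/1033 ≈ 0.166505.
Pooled p̂ = (111+172)/(578+1033) = 283/1611 = 0.175667.
SE = √(p̂(1−p̂)(1/n₁+1/n₂)) = √(0.175667·0.824333·0.00269816) = √(0.000390716) = 0.019767.
z = (0.192042 − 0.166505)/0.019767 = 0.025537/0.019767 = 1.292.
p-value = 2·P(Z > 1.292) ≈ 0.1964, so at α = 0.02 we fail to reject H₀.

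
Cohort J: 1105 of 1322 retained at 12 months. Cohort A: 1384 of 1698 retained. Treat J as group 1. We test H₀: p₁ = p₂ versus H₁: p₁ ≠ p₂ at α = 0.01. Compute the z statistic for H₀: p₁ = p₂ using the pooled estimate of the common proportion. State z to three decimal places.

p̂₁ = 1105/1322 = 0.83585, p̂₂ = 1384/1698 = 0.81508.
Pooled p̂ = (1105+1384)/(1322+1698) = 2489/3020 = 0.82417.
SE = √(p̂(1−p̂)(1/n₁+1/n₂)) = √(0.82417·0.17583·0.00134536) = √(0.000194959) = 0.01396.
z = (0.83585 − 0.81508)/0.01396 = 0.02077/0.01396 = 1.488.
Two-sided p-value ≈ 2·Φ(−1.488) = 0.1367, so at α = 0.01 we fail to reject H₀.

z = 1.488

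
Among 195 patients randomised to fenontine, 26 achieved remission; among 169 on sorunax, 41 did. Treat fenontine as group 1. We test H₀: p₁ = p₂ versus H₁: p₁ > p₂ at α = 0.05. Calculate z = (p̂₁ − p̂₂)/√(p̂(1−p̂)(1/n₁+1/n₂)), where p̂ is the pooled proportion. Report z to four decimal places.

p̂₁ = 26/195 ≈ 0.133333, p̂₂ = 41/169 ≈ 0.242604.
Pooled p̂ = (26+41)/(195+169) = 67/364 = 0.184066.
SE = √(0.150186 × 0.0110454) = 0.040729.
z = (0.133333 − 0.242604)/0.040729 = -0.109271/0.040729 = -2.6829.
p-value = P(Z > -2.683) ≈ 0.9964, so at α = 0.05 we fail to reject H₀.

z = -2.6829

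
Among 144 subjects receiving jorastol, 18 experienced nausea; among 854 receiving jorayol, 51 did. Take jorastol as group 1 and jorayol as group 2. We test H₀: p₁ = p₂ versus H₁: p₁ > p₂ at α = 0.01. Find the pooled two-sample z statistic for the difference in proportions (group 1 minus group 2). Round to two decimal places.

p̂₁ = 18/144 = 0.12500, p̂₂ = 51/854 = 0.05972.
Pooled p̂ = (18+51)/(144+854) = 69/998 = 0.06914.
SE = √(0.0643582 × 0.0081154) = 0.02285.
z = (0.12500 − 0.05972)/0.02285 = 0.06528/0.02285 = 2.86.
p-value = P(Z > 2.856) ≈ 0.0021; since p < α = 0.01, reject H₀.

z = 2.86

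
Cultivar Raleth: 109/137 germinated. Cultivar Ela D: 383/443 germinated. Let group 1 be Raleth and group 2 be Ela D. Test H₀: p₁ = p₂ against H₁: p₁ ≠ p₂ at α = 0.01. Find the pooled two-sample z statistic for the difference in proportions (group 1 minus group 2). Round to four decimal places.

p̂₁ = 109/137 = 0.795620, p̂₂ = 383/443 = 0.864560.
Pooled p̂ = (109+383)/(137+443) = 492/580 = 0.848276.
SE = √(p̂(1−p̂)(1/n₁+1/n₂)) = √(0.848276·0.151724·0.00955661) = √(0.00122997) = 0.035071.
z = (0.795620 − 0.864560)/0.035071 = -0.068940/0.035071 = -1.9657.
p-value = 2·P(Z > 1.966) ≈ 0.0493. With α = 0.01, fail to reject H₀.

z = -1.9657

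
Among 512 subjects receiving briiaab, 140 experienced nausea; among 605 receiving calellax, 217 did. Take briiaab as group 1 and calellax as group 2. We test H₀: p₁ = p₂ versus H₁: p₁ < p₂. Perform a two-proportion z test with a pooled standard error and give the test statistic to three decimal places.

z = -3.044

p̂₁ = 140/512 ≈ 0.27344, p̂₂ = 217/605 ≈ 0.35868.
Pooled p̂ = (140+217)/(512+605) = 357/1117 = 0.31961.
SE = √(p̂(1−p̂)(1/n₁+1/n₂)) = √(0.31961·0.68039·0.00360602) = √(0.000784157) = 0.02800.
z = (0.27344 − 0.35868)/0.02800 = -0.08524/0.02800 = -3.044.
p-value = P(Z < -3.044) ≈ 0.0012.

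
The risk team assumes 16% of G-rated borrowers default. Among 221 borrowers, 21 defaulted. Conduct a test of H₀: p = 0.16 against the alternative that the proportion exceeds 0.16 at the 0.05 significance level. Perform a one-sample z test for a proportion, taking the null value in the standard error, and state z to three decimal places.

z = -2.635

p̂ = 21/221 = 0.09502.
SE = √(p₀(1−p₀)/n) = √(0.1344/221) = 0.02466.
z = (0.09502 − 0.16)/0.02466 = -0.06498/0.02466 = -2.635.
p-value = P(Z > -2.635) ≈ 0.9958. With α = 0.05, fail to reject H₀.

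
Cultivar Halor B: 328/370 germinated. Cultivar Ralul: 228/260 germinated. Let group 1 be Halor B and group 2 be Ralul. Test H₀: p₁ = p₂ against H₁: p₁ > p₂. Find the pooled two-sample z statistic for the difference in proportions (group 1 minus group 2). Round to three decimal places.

p̂₁ = 328/370 ≈ 0.88649, p̂₂ = 228/260 ≈ 0.87692.
Pooled p̂ = (328+228)/(370+260) = 556/630 = 0.88254.
SE = √(p̂(1−p̂)(1/n₁+1/n₂)) = √(0.88254·0.11746·0.00654886) = √(0.000678877) = 0.02606.
z = (0.88649 − 0.87692)/0.02606 = 0.00957/0.02606 = 0.367.
p-value = P(Z > 0.367) ≈ 0.3568.

z = 0.367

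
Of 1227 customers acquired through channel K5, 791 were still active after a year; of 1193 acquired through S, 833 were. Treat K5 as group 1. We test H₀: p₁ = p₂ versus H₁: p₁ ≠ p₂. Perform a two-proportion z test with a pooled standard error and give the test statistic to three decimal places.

p̂₁ = 791/1227 = 0.64466, p̂₂ = 833/1193 = 0.69824.
Pooled p̂ = (791+833)/(1227+1193) = 1624/2420 = 0.67107.
SE = √(0.220734 × 0.00165322) = 0.01910.
z = (0.64466 − 0.69824)/0.01910 = -0.05358/0.01910 = -2.805.
Two-sided p-value ≈ 2·Φ(−2.805) = 0.0050.

z = -2.805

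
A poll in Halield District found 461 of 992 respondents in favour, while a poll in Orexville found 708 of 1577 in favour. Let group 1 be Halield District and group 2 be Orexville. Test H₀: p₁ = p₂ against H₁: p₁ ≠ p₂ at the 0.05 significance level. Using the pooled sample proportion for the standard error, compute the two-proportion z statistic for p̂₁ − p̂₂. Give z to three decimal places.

z = 0.781

p̂₁ = 461/992 = 0.46472, p̂₂ = 708/1577 = 0.44895.
Pooled p̂ = (461+708)/(992+1577) = 1169/2569 = 0.45504.
SE = √(p̂(1−p̂)(1/n₁+1/n₂)) = √(0.45504·0.54496·0.00164218) = √(0.000407226) = 0.02018.
z = (0.46472 − 0.44895)/0.02018 = 0.01577/0.02018 = 0.781.
Two-sided p-value ≈ 2·Φ(−0.781) = 0.4347. With α = 0.05, fail to reject H₀.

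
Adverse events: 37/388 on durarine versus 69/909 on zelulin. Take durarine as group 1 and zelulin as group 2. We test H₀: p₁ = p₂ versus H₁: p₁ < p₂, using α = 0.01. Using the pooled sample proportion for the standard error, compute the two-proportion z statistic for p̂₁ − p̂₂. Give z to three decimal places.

z = 1.171

p̂₁ = 37/388 = 0.09536, p̂₂ = 69/909 = 0.07591.
Pooled p̂ = (37+69)/(388+909) = 106/1297 = 0.08173.
SE = √(0.0750477 × 0.00367743) = 0.01661.
z = (0.09536 − 0.07591)/0.01661 = 0.01945/0.01661 = 1.171.
p-value = P(Z < 1.171) ≈ 0.8792, so at α = 0.01 we fail to reject H₀.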